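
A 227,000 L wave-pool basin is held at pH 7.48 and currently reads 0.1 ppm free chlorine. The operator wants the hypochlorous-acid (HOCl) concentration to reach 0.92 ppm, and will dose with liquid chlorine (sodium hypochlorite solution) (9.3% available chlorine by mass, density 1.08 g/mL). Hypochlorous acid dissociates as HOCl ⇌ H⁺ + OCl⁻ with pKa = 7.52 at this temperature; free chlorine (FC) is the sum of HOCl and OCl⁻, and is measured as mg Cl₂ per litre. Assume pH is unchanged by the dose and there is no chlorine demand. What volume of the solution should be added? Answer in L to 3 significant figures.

[OCl⁻]/[HOCl] = 10^(pH − pKa) = 10^(7.48 − 7.52) = 0.912; fraction as HOCl = 1/(1 + 0.912) = 0.523.
Free chlorine required for 0.92 ppm HOCl: 0.92 / 0.523 = 1.759 ppm.
FC to add: 1.759 − 0.1 = 1.659 mg/L as Cl₂.
Cl₂ equivalent: 1.659 mg/L × 227,000 L = 376.6 g.
Product at 9.3% available Cl: 376.6 / 0.093 = 4050 g.
Volume: 4050 g ÷ 1.08 g/mL = 3750 mL.

3.75 L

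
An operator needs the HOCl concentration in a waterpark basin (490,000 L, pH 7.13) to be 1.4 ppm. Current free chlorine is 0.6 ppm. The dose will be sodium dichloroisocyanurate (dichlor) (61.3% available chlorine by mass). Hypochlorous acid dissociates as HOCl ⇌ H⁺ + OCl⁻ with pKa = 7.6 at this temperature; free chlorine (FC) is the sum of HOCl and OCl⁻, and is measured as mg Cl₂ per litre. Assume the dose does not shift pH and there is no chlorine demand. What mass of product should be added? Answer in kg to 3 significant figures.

[OCl⁻]/[HOCl] = 10^(pH − pKa) = 10^(7.13 − 7.6) = 0.3388; fraction as HOCl = 1/(1 + 0.3388) = 0.7469.
Free chlorine required for 1.4 ppm HOCl: 1.4 / 0.7469 = 1.874 ppm.
FC to add: 1.874 − 0.6 = 1.274 mg/L as Cl₂.
Cl₂ equivalent: 1.274 mg/L × 490,000 L = 624.4 g.
Product at 61.3% available Cl: 624.4 / 0.613 = 1019 g.

1.02 kg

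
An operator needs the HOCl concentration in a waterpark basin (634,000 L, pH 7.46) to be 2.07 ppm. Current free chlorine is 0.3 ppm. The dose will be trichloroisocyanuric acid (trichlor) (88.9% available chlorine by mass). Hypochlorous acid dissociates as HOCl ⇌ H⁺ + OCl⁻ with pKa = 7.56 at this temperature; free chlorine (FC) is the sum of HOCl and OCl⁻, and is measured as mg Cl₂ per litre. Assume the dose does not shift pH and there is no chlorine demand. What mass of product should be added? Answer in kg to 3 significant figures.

2.43 kg

[OCl⁻]/[HOCl] = 10^(pH − pKa) = 10^(7.46 − 7.56) = 0.7943; fraction as HOCl = 1/(1 + 0.7943) = 0.5573.
Free chlorine required for 2.07 ppm HOCl: 2.07 / 0.5573 = 3.714 ppm.
FC to add: 3.714 − 0.3 = 3.414 mg/L as Cl₂.
Cl₂ equivalent: 3.414 mg/L × 634,000 L = 2165 g.
Product at 88.9% available Cl: 2165 / 0.889 = 2435 g.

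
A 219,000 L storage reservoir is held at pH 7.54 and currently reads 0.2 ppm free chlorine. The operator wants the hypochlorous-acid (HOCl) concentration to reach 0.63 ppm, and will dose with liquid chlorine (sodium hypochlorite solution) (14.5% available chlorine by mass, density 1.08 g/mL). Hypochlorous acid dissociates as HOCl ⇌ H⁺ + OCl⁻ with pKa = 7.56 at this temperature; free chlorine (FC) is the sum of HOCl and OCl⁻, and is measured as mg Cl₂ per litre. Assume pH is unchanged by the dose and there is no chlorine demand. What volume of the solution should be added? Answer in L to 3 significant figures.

1.44 L

[OCl⁻]/[HOCl] = 10^(pH − pKa) = 10^(7.54 − 7.56) = 0.955; fraction as HOCl = 1/(1 + 0.955) = 0.5115.
Free chlorine required for 0.63 ppm HOCl: 0.63 / 0.5115 = 1.232 ppm.
FC to add: 1.232 − 0.2 = 1.032 mg/L as Cl₂.
Cl₂ equivalent: 1.032 mg/L × 219,000 L = 225.9 g.
Product at 14.5% available Cl: 225.9 / 0.145 = 1558 g.
Volume: 1558 g ÷ 1.08 g/mL = 1443 mL.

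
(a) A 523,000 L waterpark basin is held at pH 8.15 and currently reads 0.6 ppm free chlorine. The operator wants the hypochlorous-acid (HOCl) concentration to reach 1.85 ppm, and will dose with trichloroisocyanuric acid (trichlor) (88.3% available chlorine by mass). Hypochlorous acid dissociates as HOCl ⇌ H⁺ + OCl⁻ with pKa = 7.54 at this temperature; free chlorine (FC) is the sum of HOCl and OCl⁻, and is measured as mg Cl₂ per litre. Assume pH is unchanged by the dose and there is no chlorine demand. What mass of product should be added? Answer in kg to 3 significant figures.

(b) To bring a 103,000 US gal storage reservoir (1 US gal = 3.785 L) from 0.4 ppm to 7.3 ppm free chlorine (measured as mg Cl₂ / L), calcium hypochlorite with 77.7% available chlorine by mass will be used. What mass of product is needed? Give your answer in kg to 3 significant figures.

(a) [OCl⁻]/[HOCl] = 10^(pH − pKa) = 10^(8.15 − 7.54) = 4.074; fraction as HOCl = 1/(1 + 4.074) = 0.1971.
(a) Free chlorine required for 1.85 ppm HOCl: 1.85 / 0.1971 = 9.387 ppm.
(a) FC to add: 9.387 − 0.6 = 8.787 mg/L as Cl₂.
(a) Cl₂ equivalent: 8.787 mg/L × 523,000 L = 4595 g.
(a) Product at 88.3% available Cl: 4595 / 0.883 = 5204 g.

(b) Volume: 103,000 US gal × 3.785 L/gal = 389,855 L.
(b) Chlorine deficit: 7.3 − 0.4 = 6.9 ppm = 6.9 mg/L as Cl₂.
(b) Cl₂ equivalent needed: 6.9 mg/L × 389,855 L = 2,690,000 mg = 2690 g.
(b) Product at 77.7% available chlorine: 2690 / 0.777 = 3462 g.

(a) 5.20 kg; (b) 3.46 kg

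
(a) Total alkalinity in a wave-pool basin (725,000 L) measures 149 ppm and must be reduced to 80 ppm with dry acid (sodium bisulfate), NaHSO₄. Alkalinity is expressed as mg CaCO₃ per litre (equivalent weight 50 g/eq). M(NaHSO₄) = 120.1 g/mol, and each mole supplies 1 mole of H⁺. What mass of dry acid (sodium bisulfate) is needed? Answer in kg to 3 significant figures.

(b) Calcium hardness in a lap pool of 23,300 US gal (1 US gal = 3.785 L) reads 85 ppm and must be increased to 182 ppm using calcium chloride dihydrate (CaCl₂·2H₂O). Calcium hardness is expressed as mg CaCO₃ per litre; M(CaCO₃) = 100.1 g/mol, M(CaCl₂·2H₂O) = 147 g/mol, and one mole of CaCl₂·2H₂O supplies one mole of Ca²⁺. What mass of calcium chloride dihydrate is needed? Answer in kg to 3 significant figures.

(a) 120 kg; (b) 12.6 kg

(a) Alkalinity to neutralize: (149 − 80) = 69 mg/L as CaCO₃ × 725,000 L = 50,020 g as CaCO₃.
(a) Equivalents of H⁺ required: 50,020 ÷ 50 g/eq = 1000 eq = 1000 mol NaHSO₄.
(a) Mass of NaHSO₄: 1000 × 120.1 = 120,200 g.

(b) Volume: 23,300 US gal × 3.785 L/gal = 88,190 L.
(b) Hardness to add: (182 − 85) = 97 mg/L as CaCO₃ × 88,190 L = 8554 g as CaCO₃.
(b) Moles of Ca²⁺ (1 mol Ca²⁺ ≡ 1 mol CaCO₃): 8554 / 100.1 g/mol = 85.46 mol.
(b) Mass of CaCl₂·2H₂O: 85.46 × 147 = 12,560 g.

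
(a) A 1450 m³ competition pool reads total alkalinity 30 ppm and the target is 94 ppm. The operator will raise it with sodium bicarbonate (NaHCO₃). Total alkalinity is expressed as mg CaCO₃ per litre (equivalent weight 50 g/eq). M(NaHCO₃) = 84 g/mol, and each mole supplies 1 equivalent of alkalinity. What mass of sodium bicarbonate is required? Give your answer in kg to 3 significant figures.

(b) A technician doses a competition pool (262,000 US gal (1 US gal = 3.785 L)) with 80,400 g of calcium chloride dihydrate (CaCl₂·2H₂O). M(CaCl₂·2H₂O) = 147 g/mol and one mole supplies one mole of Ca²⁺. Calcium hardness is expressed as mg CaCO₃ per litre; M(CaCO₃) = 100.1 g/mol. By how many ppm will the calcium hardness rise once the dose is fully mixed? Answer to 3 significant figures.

(a) 156 kg; (b) 55.2 ppm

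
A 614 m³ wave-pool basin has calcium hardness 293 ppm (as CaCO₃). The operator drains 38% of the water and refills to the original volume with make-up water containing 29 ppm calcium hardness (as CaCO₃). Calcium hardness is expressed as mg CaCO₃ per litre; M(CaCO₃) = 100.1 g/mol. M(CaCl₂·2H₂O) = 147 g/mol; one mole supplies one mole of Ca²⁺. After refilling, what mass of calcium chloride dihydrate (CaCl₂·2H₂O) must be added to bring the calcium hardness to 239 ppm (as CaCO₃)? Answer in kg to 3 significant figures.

41.8 kg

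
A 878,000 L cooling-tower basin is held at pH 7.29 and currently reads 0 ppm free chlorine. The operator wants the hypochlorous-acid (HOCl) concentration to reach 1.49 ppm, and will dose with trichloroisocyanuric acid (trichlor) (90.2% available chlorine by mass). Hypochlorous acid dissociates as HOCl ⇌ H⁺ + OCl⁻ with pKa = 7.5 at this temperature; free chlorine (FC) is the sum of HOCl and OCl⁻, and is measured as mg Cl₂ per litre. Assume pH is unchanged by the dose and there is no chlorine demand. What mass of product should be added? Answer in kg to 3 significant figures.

[OCl⁻]/[HOCl] = 10^(pH − pKa) = 10^(7.29 − 7.5) = 0.6166; fraction as HOCl = 1/(1 + 0.6166) = 0.6186.
Free chlorine required for 1.49 ppm HOCl: 1.49 / 0.6186 = 2.409 ppm.
FC to add: 2.409 − 0 = 2.409 mg/L as Cl₂.
Cl₂ equivalent: 2.409 mg/L × 878,000 L = 2115 g.
Product at 90.2% available Cl: 2115 / 0.902 = 2345 g.

2.34 kg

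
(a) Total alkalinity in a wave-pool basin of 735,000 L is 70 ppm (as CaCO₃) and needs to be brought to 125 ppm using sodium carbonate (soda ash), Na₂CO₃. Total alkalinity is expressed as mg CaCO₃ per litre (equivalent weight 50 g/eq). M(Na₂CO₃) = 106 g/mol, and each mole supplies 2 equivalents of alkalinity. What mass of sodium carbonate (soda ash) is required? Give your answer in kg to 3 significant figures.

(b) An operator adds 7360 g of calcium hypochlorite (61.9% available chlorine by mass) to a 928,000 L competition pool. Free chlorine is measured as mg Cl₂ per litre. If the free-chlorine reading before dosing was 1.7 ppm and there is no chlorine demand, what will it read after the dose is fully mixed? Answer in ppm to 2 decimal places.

(a) 42.9 kg; (b) 6.61 ppm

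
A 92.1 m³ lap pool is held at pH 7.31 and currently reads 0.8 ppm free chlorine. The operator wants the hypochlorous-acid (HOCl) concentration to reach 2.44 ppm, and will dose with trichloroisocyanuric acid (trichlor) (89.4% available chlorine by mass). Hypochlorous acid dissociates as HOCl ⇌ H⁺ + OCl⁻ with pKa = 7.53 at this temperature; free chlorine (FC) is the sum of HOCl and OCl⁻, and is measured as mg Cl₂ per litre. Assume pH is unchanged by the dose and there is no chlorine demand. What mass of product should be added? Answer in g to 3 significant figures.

320 g

Volume: 92.1 m³ = 92,100 L.
[OCl⁻]/[HOCl] = 10^(pH − pKa) = 10^(7.31 − 7.53) = 0.6026; fraction as HOCl = 1/(1 + 0.6026) = 0.624.
Free chlorine required for 2.44 ppm HOCl: 2.44 / 0.624 = 3.91 ppm.
FC to add: 3.91 − 0.8 = 3.11 mg/L as Cl₂.
Cl₂ equivalent: 3.11 mg/L × 92,100 L = 286.5 g.
Product at 89.4% available Cl: 286.5 / 0.894 = 320.4 g.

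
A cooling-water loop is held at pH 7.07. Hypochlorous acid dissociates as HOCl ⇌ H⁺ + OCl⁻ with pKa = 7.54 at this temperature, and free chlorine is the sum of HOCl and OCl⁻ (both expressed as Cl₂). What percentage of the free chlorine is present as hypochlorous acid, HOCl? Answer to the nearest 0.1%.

[OCl⁻]/[HOCl] = 10^(pH − pKa) = 10^(7.07 − 7.54) = 10^-0.47 = 0.3388.
Fraction as HOCl = 1 / (1 + 0.3388) = 0.7469.

74.7%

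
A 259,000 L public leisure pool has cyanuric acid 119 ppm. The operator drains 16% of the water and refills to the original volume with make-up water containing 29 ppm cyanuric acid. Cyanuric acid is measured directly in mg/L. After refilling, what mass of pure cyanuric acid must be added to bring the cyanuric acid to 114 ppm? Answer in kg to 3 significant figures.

2.43 kg

After draining 16% and refilling: 119 × 0.84 + 29 × 0.16 = 104.6 ppm.
Deficit to target: 114 − 104.6 = 9.4 mg/L.
Mass: 9.4 mg/L × 259,000 L = 2435 g cyanuric acid.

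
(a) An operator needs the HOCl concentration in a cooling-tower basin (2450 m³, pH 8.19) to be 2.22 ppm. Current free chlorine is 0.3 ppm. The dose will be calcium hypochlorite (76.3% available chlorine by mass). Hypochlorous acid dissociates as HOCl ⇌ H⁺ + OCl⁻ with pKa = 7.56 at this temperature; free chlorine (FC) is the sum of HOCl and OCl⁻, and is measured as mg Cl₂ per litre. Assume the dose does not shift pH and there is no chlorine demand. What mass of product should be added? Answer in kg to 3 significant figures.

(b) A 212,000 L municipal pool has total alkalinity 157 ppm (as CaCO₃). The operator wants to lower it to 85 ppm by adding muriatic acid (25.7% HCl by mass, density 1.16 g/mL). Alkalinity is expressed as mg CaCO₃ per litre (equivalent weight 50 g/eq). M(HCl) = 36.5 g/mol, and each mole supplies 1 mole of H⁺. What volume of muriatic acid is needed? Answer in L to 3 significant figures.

(a) Volume: 2450 m³ = 2,450,000 L.
(a) [OCl⁻]/[HOCl] = 10^(pH − pKa) = 10^(8.19 − 7.56) = 4.266; fraction as HOCl = 1/(1 + 4.266) = 0.1899.
(a) Free chlorine required for 2.22 ppm HOCl: 2.22 / 0.1899 = 11.69 ppm.
(a) FC to add: 11.69 − 0.3 = 11.39 mg/L as Cl₂.
(a) Cl₂ equivalent: 11.39 mg/L × 2,450,000 L = 27,910 g.
(a) Product at 76.3% available Cl: 27,910 / 0.763 = 36,570 g.

(b) Alkalinity to neutralize: (157 − 85) = 72 mg/L as CaCO₃ × 212,000 L = 15,260 g as CaCO₃.
(b) Equivalents of H⁺ required: 15,260 ÷ 50 g/eq = 305.3 eq = 305.3 mol HCl.
(b) Mass of HCl: 305.3 × 36.5 = 11,140 g.
(b) Mass of 25.7% solution: 11,140 / 0.257 = 43,360 g.
(b) Volume: 43,360 g ÷ 1.16 g/mL = 37,380 mL.

(a) 36.6 kg; (b) 37.4 L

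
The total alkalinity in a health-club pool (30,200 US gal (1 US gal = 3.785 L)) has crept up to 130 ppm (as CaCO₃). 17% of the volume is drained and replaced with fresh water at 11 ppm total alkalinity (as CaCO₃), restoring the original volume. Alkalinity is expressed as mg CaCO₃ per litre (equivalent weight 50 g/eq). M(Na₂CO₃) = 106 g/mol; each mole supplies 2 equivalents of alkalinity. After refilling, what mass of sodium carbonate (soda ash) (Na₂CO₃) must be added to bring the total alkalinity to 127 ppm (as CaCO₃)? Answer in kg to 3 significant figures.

Volume: 30,200 US gal × 3.785 L/gal = 114,307 L.
After draining 17% and refilling: 130 × 0.83 + 11 × 0.17 = 109.77 ppm.
Deficit to target: 127 − 109.77 = 17.23 mg/L.
As CaCO₃: 17.23 mg/L × 114,307 L = 1970 g; ÷ 50 g/eq ÷ 2 = 19.7 mol Na₂CO₃.
Mass: 19.7 × 106 = 2088 g.

2.09 kg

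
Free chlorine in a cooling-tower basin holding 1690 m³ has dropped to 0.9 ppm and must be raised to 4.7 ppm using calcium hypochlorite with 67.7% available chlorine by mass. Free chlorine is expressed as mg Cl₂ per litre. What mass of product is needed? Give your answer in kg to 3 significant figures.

Volume: 1690 m³ = 1,690,000 L.
Chlorine deficit: 4.7 − 0.9 = 3.8 ppm = 3.8 mg/L as Cl₂.
Cl₂ equivalent needed: 3.8 mg/L × 1,690,000 L = 6,422,000 mg = 6422 g.
Product at 67.7% available chlorine: 6422 / 0.677 = 9486 g.

9.49 kg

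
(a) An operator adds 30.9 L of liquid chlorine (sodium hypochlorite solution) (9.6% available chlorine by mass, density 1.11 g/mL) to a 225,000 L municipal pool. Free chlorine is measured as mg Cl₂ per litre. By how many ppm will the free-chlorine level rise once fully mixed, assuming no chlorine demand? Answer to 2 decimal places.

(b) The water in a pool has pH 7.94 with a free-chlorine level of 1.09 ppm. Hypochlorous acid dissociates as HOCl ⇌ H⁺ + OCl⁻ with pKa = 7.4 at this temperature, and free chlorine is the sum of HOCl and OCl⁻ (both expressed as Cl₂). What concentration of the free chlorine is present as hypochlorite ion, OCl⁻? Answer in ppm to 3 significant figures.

(a) Mass of solution: 30.9 L × 1000 mL/L × 1.11 g/mL = 34,300 g.
(a) Available chlorine delivered: 34,300 g × 0.096 = 3293 g as Cl₂.
(a) Concentration rise: 3293 g / 225,000 L = 14.63 mg/L = 14.63 ppm.

(b) [OCl⁻]/[HOCl] = 10^(pH − pKa) = 10^(7.94 − 7.4) = 10^0.54 = 3.467.
(b) Fraction as HOCl = 1 / (1 + 3.467) = 0.2238.
(b) OCl⁻ = (1 − 0.2238) × 1.09 ppm = 0.846 ppm.

(a) 14.63 ppm; (b) 0.846 ppm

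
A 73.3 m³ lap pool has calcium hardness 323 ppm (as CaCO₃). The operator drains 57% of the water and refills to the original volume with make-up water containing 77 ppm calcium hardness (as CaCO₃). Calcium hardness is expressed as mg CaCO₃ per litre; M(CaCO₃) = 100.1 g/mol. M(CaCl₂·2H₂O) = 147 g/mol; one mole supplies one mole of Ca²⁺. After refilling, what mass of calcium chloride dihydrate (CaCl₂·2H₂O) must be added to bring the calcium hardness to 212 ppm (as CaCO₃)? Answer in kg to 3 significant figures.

3.15 kg

Volume: 73.3 m³ = 73,300 L.
After draining 57% and refilling: 323 × 0.43 + 77 × 0.57 = 182.78 ppm.
Deficit to target: 212 − 182.78 = 29.22 mg/L.
As CaCO₃: 29.22 mg/L × 73,300 L = 2142 g; ÷ 100.1 = 21.4 mol Ca²⁺.
Mass: 21.4 × 147 = 3145 g.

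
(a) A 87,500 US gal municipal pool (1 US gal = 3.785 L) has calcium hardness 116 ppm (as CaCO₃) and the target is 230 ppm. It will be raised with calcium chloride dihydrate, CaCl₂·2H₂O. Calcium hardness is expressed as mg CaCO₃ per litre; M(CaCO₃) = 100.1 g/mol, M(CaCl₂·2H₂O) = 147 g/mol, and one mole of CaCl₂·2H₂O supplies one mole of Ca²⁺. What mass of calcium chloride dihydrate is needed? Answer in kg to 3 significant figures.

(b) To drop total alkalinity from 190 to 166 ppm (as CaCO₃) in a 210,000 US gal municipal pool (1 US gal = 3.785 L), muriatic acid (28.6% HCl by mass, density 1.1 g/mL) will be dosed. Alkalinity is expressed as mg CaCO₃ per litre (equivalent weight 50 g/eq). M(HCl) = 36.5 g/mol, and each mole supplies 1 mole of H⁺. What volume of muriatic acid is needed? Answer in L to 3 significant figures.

(a) 55.4 kg; (b) 44.3 L

(a) Volume: 87,500 US gal × 3.785 L/gal = 331,188 L.
(a) Hardness to add: (230 − 116) = 114 mg/L as CaCO₃ × 331,188 L = 37,760 g as CaCO₃.
(a) Moles of Ca²⁺ (1 mol Ca²⁺ ≡ 1 mol CaCO₃): 37,760 / 100.1 g/mol = 377.2 mol.
(a) Mass of CaCl₂·2H₂O: 377.2 × 147 = 55,440 g.

(b) Volume: 210,000 US gal × 3.785 L/gal = 794,850 L.
(b) Alkalinity to neutralize: (190 − 166) = 24 mg/L as CaCO₃ × 794,850 L = 19,080 g as CaCO₃.
(b) Equivalents of H⁺ required: 19,080 ÷ 50 g/eq = 381.5 eq = 381.5 mol HCl.
(b) Mass of HCl: 381.5 × 36.5 = 13,930 g.
(b) Mass of 28.6% solution: 13,930 / 0.286 = 48,690 g.
(b) Volume: 48,690 g ÷ 1.1 g/mL = 44,270 mL.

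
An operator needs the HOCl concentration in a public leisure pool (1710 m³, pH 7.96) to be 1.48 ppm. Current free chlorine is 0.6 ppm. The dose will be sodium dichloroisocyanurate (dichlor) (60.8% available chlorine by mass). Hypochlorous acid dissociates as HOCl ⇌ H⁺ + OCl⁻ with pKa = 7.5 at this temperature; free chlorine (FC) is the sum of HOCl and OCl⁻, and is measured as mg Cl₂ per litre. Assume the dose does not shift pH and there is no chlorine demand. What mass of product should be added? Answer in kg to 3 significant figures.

14.5 kg

Volume: 1710 m³ = 1,710,000 L.
[OCl⁻]/[HOCl] = 10^(pH − pKa) = 10^(7.96 − 7.5) = 2.884; fraction as HOCl = 1/(1 + 2.884) = 0.2575.
Free chlorine required for 1.48 ppm HOCl: 1.48 / 0.2575 = 5.748 ppm.
FC to add: 5.748 − 0.6 = 5.148 mg/L as Cl₂.
Cl₂ equivalent: 5.148 mg/L × 1,710,000 L = 8804 g.
Product at 60.8% available Cl: 8804 / 0.608 = 14,480 g.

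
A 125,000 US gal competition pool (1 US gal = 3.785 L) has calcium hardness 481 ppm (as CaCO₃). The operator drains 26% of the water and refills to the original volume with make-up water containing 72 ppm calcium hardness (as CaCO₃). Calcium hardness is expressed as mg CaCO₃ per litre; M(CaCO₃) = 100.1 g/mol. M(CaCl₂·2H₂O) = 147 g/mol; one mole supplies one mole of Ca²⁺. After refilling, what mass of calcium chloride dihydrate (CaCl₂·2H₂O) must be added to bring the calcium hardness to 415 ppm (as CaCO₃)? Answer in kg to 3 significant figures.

Volume: 125,000 US gal × 3.785 L/gal = 473,125 L.
After draining 26% and refilling: 481 × 0.74 + 72 × 0.26 = 374.66 ppm.
Deficit to target: 415 − 374.66 = 40.34 mg/L.
As CaCO₃: 40.34 mg/L × 473,125 L = 19,090 g; ÷ 100.1 = 190.7 mol Ca²⁺.
Mass: 190.7 × 147 = 28,030 g.

28.0 kg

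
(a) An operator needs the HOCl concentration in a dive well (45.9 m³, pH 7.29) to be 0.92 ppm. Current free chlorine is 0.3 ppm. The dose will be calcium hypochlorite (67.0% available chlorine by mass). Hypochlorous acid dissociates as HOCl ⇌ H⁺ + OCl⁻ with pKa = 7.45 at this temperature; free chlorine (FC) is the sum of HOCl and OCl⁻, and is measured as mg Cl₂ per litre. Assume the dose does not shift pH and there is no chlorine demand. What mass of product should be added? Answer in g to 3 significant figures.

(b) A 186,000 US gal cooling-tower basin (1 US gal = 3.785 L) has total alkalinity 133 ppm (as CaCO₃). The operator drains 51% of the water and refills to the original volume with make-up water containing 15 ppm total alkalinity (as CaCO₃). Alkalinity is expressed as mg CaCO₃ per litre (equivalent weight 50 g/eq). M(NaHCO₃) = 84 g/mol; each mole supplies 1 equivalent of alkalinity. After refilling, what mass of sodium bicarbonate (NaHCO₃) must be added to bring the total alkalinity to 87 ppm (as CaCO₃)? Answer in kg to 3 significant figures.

(a) 86.1 g; (b) 16.8 kg

(a) Volume: 45.9 m³ = 45,900 L.
(a) [OCl⁻]/[HOCl] = 10^(pH − pKa) = 10^(7.29 − 7.45) = 0.6918; fraction as HOCl = 1/(1 + 0.6918) = 0.5911.
(a) Free chlorine required for 0.92 ppm HOCl: 0.92 / 0.5911 = 1.556 ppm.
(a) FC to add: 1.556 − 0.3 = 1.256 mg/L as Cl₂.
(a) Cl₂ equivalent: 1.256 mg/L × 45,900 L = 57.67 g.
(a) Product at 67.0% available Cl: 57.67 / 0.67 = 86.08 g.

(b) Volume: 186,000 US gal × 3.785 L/gal = 704,010 L.
(b) After draining 51% and refilling: 133 × 0.49 + 15 × 0.51 = 72.82 ppm.
(b) Deficit to target: 87 − 72.82 = 14.18 mg/L.
(b) As CaCO₃: 14.18 mg/L × 704,010 L = 9983 g; ÷ 50 g/eq ÷ 1 = 199.7 mol NaHCO₃.
(b) Mass: 199.7 × 84 = 16,770 g.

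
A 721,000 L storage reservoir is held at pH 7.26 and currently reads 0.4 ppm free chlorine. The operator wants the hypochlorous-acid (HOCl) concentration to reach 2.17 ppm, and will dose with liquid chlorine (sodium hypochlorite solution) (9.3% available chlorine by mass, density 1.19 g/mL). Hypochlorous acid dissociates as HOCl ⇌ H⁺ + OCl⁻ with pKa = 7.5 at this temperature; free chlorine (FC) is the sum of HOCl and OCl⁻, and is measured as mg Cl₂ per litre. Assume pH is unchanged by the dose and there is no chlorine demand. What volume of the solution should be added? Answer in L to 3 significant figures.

[OCl⁻]/[HOCl] = 10^(pH − pKa) = 10^(7.26 − 7.5) = 0.5754; fraction as HOCl = 1/(1 + 0.5754) = 0.6347.
Free chlorine required for 2.17 ppm HOCl: 2.17 / 0.6347 = 3.419 ppm.
FC to add: 3.419 − 0.4 = 3.019 mg/L as Cl₂.
Cl₂ equivalent: 3.019 mg/L × 721,000 L = 2176 g.
Product at 9.3% available Cl: 2176 / 0.093 = 23,400 g.
Volume: 23,400 g ÷ 1.19 g/mL = 19,670 mL.

19.7 L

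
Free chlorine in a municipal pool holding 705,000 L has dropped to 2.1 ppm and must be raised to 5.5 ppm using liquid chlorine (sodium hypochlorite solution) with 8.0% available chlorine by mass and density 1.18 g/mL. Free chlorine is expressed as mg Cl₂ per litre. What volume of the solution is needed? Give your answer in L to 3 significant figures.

Chlorine deficit: 5.5 − 2.1 = 3.4 ppm = 3.4 mg/L as Cl₂.
Cl₂ equivalent needed: 3.4 mg/L × 705,000 L = 2,397,000 mg = 2397 g.
Product at 8.0% available chlorine: 2397 / 0.08 = 29,960 g.
Volume at density 1.18 g/mL: 29,960 g ÷ 1.18 g/mL = 25,390 mL.

25.4 L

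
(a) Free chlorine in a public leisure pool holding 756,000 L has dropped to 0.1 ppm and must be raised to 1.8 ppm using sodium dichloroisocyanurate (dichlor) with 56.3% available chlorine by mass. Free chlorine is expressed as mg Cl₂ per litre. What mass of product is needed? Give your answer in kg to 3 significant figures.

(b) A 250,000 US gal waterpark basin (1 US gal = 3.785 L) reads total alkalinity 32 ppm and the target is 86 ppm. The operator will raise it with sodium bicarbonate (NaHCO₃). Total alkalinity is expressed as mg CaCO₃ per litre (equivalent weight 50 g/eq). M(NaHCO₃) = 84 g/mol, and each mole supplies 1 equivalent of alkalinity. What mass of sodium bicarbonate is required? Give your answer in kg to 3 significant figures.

(a) Chlorine deficit: 1.8 − 0.1 = 1.7 ppm = 1.7 mg/L as Cl₂.
(a) Cl₂ equivalent needed: 1.7 mg/L × 756,000 L = 1,285,000 mg = 1285 g.
(a) Product at 56.3% available chlorine: 1285 / 0.563 = 2283 g.

(b) Volume: 250,000 US gal × 3.785 L/gal = 946,250 L.
(b) Alkalinity to add: (86 − 32) = 54 mg/L as CaCO₃ × 946,250 L = 51,100 g as CaCO₃.
(b) Equivalents: 51,100 g ÷ 50 g/eq = 1022 eq.
(b) NaHCO₃ supplies 1 eq per mole → 1022 mol.
(b) Mass: 1022 mol × 84 g/mol = 85,840 g.

(a) 2.28 kg; (b) 85.8 kg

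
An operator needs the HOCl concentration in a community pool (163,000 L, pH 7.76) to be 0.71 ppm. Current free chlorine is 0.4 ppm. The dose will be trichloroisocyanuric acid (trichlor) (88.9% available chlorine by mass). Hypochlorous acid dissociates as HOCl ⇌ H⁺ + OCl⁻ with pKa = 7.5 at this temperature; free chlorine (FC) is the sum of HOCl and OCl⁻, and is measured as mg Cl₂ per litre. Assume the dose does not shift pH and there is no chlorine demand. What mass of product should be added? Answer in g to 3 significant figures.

[OCl⁻]/[HOCl] = 10^(pH − pKa) = 10^(7.76 − 7.5) = 1.82; fraction as HOCl = 1/(1 + 1.82) = 0.3546.
Free chlorine required for 0.71 ppm HOCl: 0.71 / 0.3546 = 2.002 ppm.
FC to add: 2.002 − 0.4 = 1.602 mg/L as Cl₂.
Cl₂ equivalent: 1.602 mg/L × 163,000 L = 261.1 g.
Product at 88.9% available Cl: 261.1 / 0.889 = 293.7 g.

294 g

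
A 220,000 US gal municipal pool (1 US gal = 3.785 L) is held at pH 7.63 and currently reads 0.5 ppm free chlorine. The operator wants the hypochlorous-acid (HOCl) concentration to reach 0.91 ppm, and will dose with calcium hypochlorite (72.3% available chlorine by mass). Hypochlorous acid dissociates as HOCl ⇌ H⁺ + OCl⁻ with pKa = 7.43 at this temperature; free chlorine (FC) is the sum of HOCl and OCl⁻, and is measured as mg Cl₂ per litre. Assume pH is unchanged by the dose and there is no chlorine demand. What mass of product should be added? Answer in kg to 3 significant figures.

Volume: 220,000 US gal × 3.785 L/gal = 832,700 L.
[OCl⁻]/[HOCl] = 10^(pH − pKa) = 10^(7.63 − 7.43) = 1.585; fraction as HOCl = 1/(1 + 1.585) = 0.3869.
Free chlorine required for 0.91 ppm HOCl: 0.91 / 0.3869 = 2.352 ppm.
FC to add: 2.352 − 0.5 = 1.852 mg/L as Cl₂.
Cl₂ equivalent: 1.852 mg/L × 832,700 L = 1542 g.
Product at 72.3% available Cl: 1542 / 0.723 = 2133 g.

2.13 kg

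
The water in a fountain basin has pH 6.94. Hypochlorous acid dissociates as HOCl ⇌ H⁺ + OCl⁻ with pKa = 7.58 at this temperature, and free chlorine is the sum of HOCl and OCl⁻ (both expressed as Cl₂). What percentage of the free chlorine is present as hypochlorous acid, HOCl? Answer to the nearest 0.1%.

81.4%

[OCl⁻]/[HOCl] = 10^(pH − pKa) = 10^(6.94 − 7.58) = 10^-0.64 = 0.2291.
Fraction as HOCl = 1 / (1 + 0.2291) = 0.8136.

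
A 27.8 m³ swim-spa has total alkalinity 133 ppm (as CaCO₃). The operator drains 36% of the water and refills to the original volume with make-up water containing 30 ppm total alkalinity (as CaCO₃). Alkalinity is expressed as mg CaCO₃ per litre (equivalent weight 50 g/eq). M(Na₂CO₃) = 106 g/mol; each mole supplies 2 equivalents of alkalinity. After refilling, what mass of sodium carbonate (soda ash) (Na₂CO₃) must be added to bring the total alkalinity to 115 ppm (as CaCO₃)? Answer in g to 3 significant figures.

Volume: 27.8 m³ = 27,800 L.
After draining 36% and refilling: 133 × 0.64 + 30 × 0.36 = 95.92 ppm.
Deficit to target: 115 − 95.92 = 19.08 mg/L.
As CaCO₃: 19.08 mg/L × 27,800 L = 530.4 g; ÷ 50 g/eq ÷ 2 = 5.304 mol Na₂CO₃.
Mass: 5.304 × 106 = 562.2 g.

562 g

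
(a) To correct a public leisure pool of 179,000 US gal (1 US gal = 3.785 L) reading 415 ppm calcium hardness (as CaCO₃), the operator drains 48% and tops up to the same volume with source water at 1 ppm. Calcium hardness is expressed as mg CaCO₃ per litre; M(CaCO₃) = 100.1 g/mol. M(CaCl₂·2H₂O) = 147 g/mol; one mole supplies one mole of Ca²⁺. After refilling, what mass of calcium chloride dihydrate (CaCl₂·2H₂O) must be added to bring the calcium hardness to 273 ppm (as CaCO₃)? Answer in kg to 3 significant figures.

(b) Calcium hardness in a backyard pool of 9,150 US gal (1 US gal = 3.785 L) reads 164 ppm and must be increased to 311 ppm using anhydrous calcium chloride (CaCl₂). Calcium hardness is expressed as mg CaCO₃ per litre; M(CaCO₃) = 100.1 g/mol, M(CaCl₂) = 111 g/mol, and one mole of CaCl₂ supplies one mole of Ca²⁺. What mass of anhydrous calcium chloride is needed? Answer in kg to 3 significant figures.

(a) 56.4 kg; (b) 5.65 kg

(a) Volume: 179,000 US gal × 3.785 L/gal = 677,515 L.
(a) After draining 48% and refilling: 415 × 0.52 + 1 × 0.48 = 216.28 ppm.
(a) Deficit to target: 273 − 216.28 = 56.72 mg/L.
(a) As CaCO₃: 56.72 mg/L × 677,515 L = 38,430 g; ÷ 100.1 = 383.9 mol Ca²⁺.
(a) Mass: 383.9 × 147 = 56,430 g.

(b) Volume: 9,150 US gal × 3.785 L/gal = 34,633 L.
(b) Hardness to add: (311 − 164) = 147 mg/L as CaCO₃ × 34,633 L = 5091 g as CaCO₃.
(b) Moles of Ca²⁺ (1 mol Ca²⁺ ≡ 1 mol CaCO₃): 5091 / 100.1 g/mol = 50.86 mol.
(b) Mass of CaCl₂: 50.86 × 111 = 5645 g.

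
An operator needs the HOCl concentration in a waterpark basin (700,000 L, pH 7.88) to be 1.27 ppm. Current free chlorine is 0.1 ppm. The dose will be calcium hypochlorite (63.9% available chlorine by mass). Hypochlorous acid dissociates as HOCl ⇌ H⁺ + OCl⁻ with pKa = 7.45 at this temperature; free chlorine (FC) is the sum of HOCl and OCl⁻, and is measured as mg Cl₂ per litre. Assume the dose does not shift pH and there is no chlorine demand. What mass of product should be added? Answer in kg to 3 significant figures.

5.03 kg

[OCl⁻]/[HOCl] = 10^(pH − pKa) = 10^(7.88 − 7.45) = 2.692; fraction as HOCl = 1/(1 + 2.692) = 0.2709.
Free chlorine required for 1.27 ppm HOCl: 1.27 / 0.2709 = 4.688 ppm.
FC to add: 4.688 − 0.1 = 4.588 mg/L as Cl₂.
Cl₂ equivalent: 4.588 mg/L × 700,000 L = 3212 g.
Product at 63.9% available Cl: 3212 / 0.639 = 5026 g.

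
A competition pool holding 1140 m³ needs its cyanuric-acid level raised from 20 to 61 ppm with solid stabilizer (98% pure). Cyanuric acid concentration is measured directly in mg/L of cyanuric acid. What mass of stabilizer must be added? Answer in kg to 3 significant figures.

Volume: 1140 m³ = 1,140,000 L.
CYA to add: (61 − 20) = 41 mg/L × 1,140,000 L = 46,740 g cyanuric acid.
At 98% purity: 46,740 / 0.98 = 47,690 g product.

47.7 kg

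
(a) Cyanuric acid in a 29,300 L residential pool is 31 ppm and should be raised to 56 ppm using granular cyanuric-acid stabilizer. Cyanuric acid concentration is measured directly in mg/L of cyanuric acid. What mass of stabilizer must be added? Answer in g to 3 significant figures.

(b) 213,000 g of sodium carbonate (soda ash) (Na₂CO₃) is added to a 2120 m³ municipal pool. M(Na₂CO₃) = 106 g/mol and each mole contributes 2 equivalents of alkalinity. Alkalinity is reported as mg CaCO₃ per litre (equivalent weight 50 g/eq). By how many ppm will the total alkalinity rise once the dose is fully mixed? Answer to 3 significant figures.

(a) 732 g; (b) 94.8 ppm

(a) CYA to add: (56 − 31) = 25 mg/L × 29,300 L = 732.5 g cyanuric acid.

(b) Volume: 2120 m³ = 2,120,000 L.
(b) Moles of Na₂CO₃: 213,000 g ÷ 106 g/mol = 2009 mol → 4019 eq of alkalinity.
(b) As CaCO₃: 4019 eq × 50 g/eq = 200,900 g.
(b) Rise: 200,900 g / 2,120,000 L × 1000 = 94.78 mg/L.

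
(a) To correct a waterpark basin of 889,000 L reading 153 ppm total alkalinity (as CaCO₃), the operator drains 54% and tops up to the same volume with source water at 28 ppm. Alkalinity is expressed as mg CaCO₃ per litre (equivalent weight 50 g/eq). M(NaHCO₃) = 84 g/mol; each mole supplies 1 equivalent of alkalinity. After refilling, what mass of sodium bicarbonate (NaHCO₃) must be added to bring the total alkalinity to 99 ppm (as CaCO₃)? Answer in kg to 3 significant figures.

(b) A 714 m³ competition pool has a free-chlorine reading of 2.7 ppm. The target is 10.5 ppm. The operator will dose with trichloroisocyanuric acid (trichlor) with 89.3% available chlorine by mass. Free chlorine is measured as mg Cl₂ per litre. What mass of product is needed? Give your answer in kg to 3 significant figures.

(a) 20.2 kg; (b) 6.24 kg

(a) After draining 54% and refilling: 153 × 0.46 + 28 × 0.54 = 85.5 ppm.
(a) Deficit to target: 99 − 85.5 = 13.5 mg/L.
(a) As CaCO₃: 13.5 mg/L × 889,000 L = 12,000 g; ÷ 50 g/eq ÷ 1 = 240 mol NaHCO₃.
(a) Mass: 240 × 84 = 20,160 g.

(b) Volume: 714 m³ = 714,000 L.
(b) Chlorine deficit: 10.5 − 2.7 = 7.8 ppm = 7.8 mg/L as Cl₂.
(b) Cl₂ equivalent needed: 7.8 mg/L × 714,000 L = 5,569,000 mg = 5569 g.
(b) Product at 89.3% available chlorine: 5569 / 0.893 = 6237 g.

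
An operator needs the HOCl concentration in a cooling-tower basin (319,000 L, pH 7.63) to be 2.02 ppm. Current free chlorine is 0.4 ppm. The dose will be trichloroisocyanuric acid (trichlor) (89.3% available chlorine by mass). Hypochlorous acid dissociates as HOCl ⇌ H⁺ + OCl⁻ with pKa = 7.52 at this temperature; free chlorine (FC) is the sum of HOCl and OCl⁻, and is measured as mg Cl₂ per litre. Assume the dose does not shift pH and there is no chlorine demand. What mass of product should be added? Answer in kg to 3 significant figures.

[OCl⁻]/[HOCl] = 10^(pH − pKa) = 10^(7.63 − 7.52) = 1.288; fraction as HOCl = 1/(1 + 1.288) = 0.437.
Free chlorine required for 2.02 ppm HOCl: 2.02 / 0.437 = 4.622 ppm.
FC to add: 4.622 − 0.4 = 4.222 mg/L as Cl₂.
Cl₂ equivalent: 4.222 mg/L × 319,000 L = 1347 g.
Product at 89.3% available Cl: 1347 / 0.893 = 1508 g.

1.51 kg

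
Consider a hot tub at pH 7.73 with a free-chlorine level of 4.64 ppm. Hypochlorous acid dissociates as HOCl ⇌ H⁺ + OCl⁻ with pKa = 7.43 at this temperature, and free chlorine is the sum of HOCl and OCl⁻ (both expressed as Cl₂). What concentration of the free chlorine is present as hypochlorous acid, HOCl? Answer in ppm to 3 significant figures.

1.55 ppm

[OCl⁻]/[HOCl] = 10^(pH − pKa) = 10^(7.73 − 7.43) = 10^0.30 = 1.995.
Fraction as HOCl = 1 / (1 + 1.995) = 0.3339.
HOCl = 0.3339 × 4.64 ppm = 1.549 ppm.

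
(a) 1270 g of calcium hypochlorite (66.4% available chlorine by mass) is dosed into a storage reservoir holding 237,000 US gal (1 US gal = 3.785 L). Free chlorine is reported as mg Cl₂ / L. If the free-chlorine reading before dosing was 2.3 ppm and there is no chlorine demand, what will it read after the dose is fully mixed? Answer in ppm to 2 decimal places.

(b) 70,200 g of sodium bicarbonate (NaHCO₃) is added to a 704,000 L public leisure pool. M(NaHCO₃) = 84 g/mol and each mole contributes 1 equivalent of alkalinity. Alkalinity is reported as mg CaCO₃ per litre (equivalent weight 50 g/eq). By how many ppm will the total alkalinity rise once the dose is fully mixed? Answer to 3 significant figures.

(a) Volume: 237,000 US gal × 3.785 L/gal = 897,045 L.
(a) Available chlorine delivered: 1270 g × 0.664 = 843.3 g as Cl₂.
(a) Concentration rise: 843.3 g / 897,045 L = 0.9401 mg/L = 0.94 ppm.
(a) Final FC: 2.3 + 0.94 = 3.24 ppm.

(b) Moles of NaHCO₃: 70,200 g ÷ 84 g/mol = 835.7 mol → 835.7 eq of alkalinity.
(b) As CaCO₃: 835.7 eq × 50 g/eq = 41,790 g.
(b) Rise: 41,790 g / 704,000 L × 1000 = 59.35 mg/L.

(a) 3.24 ppm; (b) 59.4 ppm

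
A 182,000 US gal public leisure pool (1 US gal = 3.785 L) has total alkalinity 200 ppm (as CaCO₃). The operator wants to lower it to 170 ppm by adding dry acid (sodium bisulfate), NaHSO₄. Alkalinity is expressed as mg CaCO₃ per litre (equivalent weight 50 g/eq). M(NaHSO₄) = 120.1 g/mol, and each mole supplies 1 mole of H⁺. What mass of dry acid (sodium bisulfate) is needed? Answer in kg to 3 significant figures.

49.6 kg

Volume: 182,000 US gal × 3.785 L/gal = 688,870 L.
Alkalinity to neutralize: (200 − 170) = 30 mg/L as CaCO₃ × 688,870 L = 20,670 g as CaCO₃.
Equivalents of H⁺ required: 20,670 ÷ 50 g/eq = 413.3 eq = 413.3 mol NaHSO₄.
Mass of NaHSO₄: 413.3 × 120.1 = 49,640 g.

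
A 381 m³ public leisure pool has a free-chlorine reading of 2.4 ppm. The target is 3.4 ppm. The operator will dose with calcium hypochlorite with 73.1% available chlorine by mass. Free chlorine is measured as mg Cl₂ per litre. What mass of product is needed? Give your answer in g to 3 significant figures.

521 g

Volume: 381 m³ = 381,000 L.
Chlorine deficit: 3.4 − 2.4 = 1 ppm = 1 mg/L as Cl₂.
Cl₂ equivalent needed: 1 mg/L × 381,000 L = 381,000 mg = 381 g.
Product at 73.1% available chlorine: 381 / 0.731 = 521.2 g.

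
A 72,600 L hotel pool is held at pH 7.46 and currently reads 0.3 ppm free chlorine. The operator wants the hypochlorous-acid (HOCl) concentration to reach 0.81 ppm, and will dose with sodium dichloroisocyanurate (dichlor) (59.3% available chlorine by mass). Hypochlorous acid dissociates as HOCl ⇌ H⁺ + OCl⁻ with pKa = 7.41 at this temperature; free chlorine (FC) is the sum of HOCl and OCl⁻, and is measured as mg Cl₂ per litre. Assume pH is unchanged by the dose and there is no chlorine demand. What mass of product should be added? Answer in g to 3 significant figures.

[OCl⁻]/[HOCl] = 10^(pH − pKa) = 10^(7.46 − 7.41) = 1.122; fraction as HOCl = 1/(1 + 1.122) = 0.4712.
Free chlorine required for 0.81 ppm HOCl: 0.81 / 0.4712 = 1.719 ppm.
FC to add: 1.719 − 0.3 = 1.419 mg/L as Cl₂.
Cl₂ equivalent: 1.419 mg/L × 72,600 L = 103 g.
Product at 59.3% available Cl: 103 / 0.593 = 173.7 g.

174 g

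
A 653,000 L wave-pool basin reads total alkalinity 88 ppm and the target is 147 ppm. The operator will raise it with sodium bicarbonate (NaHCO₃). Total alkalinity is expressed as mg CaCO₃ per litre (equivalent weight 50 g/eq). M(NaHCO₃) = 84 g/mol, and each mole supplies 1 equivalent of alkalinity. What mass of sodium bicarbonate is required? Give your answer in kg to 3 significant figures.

64.7 kg

Alkalinity to add: (147 − 88) = 59 mg/L as CaCO₃ × 653,000 L = 38,530 g as CaCO₃.
Equivalents: 38,530 g ÷ 50 g/eq = 770.5 eq.
NaHCO₃ supplies 1 eq per mole → 770.5 mol.
Mass: 770.5 mol × 84 g/mol = 64,730 g.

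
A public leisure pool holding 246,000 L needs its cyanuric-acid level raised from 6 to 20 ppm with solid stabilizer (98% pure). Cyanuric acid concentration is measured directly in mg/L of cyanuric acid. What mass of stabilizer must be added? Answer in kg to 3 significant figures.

CYA to add: (20 − 6) = 14 mg/L × 246,000 L = 3444 g cyanuric acid.
At 98% purity: 3444 / 0.98 = 3514 g product.

3.51 kg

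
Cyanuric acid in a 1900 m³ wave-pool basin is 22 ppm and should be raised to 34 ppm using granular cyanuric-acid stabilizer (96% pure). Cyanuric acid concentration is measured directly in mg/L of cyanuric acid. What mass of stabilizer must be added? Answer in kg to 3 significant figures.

23.8 kg

Volume: 1900 m³ = 1,900,000 L.
CYA to add: (34 − 22) = 12 mg/L × 1,900,000 L = 22,800 g cyanuric acid.
At 96% purity: 22,800 / 0.96 = 23,750 g product.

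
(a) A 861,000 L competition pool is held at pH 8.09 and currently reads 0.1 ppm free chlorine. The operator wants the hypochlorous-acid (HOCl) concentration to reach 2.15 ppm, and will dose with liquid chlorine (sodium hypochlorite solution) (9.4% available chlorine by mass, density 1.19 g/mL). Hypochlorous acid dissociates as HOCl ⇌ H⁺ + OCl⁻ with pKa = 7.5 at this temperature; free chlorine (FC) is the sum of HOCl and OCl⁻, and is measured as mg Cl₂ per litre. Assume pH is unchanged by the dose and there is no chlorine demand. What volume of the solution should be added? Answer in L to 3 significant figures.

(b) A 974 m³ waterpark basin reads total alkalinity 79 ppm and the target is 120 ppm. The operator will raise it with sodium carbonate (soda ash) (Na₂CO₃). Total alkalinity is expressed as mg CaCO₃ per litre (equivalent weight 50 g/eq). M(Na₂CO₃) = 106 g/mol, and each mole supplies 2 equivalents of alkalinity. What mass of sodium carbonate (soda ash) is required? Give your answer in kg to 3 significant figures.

(a) [OCl⁻]/[HOCl] = 10^(pH − pKa) = 10^(8.09 − 7.5) = 3.89; fraction as HOCl = 1/(1 + 3.89) = 0.2045.
(a) Free chlorine required for 2.15 ppm HOCl: 2.15 / 0.2045 = 10.51 ppm.
(a) FC to add: 10.51 − 0.1 = 10.41 mg/L as Cl₂.
(a) Cl₂ equivalent: 10.41 mg/L × 861,000 L = 8967 g.
(a) Product at 9.4% available Cl: 8967 / 0.094 = 95,390 g.
(a) Volume: 95,390 g ÷ 1.19 g/mL = 80,160 mL.

(b) Volume: 974 m³ = 974,000 L.
(b) Alkalinity to add: (120 − 79) = 41 mg/L as CaCO₃ × 974,000 L = 39,930 g as CaCO₃.
(b) Equivalents: 39,930 g ÷ 50 g/eq = 798.7 eq.
(b) Each mole of Na₂CO₃ supplies 2 eq, so 798.7 / 2 = 399.3 mol.
(b) Mass: 399.3 mol × 106 g/mol = 42,330 g.

(a) 80.2 L; (b) 42.3 kg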